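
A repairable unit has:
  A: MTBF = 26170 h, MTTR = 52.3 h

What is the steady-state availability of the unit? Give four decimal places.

A(A) = MTBF/(MTBF+MTTR) = 26170/(26170+52.3) = 0.9980

0.9980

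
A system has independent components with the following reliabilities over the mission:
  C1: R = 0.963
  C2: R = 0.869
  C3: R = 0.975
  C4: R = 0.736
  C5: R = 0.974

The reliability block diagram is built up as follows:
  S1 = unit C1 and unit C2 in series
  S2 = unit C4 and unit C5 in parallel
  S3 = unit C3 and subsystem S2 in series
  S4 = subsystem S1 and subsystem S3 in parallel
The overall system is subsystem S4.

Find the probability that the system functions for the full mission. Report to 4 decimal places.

Series (C1 and C2): 0.963000 × 0.869000 = 0.836847
Parallel (C4 and C5): 1 − (1 − 0.736000)(1 − 0.974000) = 0.993136
Series (C3 and [0.993136]): 0.975000 × 0.993136 = 0.968308
Parallel ([0.836847] and [0.968308]): 1 − (1 − 0.836847)(1 − 0.968308) = 0.9948

0.9948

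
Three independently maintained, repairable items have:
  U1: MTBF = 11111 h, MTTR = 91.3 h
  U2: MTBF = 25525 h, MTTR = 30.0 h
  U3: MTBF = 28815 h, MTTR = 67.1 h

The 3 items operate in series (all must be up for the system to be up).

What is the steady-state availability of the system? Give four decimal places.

0.9884

A(U1) = MTBF/(MTBF+MTTR) = 11111/(11111+91.3) = 0.991850
A(U2) = MTBF/(MTBF+MTTR) = 25525/(25525+30.0) = 0.998826
A(U3) = MTBF/(MTBF+MTTR) = 28815/(28815+67.1) = 0.997677
Series availability: 0.991850 × 0.998826 × 0.997677 = 0.9884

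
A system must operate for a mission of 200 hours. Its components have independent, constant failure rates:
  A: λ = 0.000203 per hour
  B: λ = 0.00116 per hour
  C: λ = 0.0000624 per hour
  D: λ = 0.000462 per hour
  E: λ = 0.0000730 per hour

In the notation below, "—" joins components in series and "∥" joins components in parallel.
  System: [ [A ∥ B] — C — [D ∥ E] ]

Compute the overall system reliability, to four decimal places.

0.9782

R(A) = exp(−0.000203 × 200) = 0.960213
R(B) = exp(−0.00116 × 200) = 0.792946
R(C) = exp(−0.0000624 × 200) = 0.987598
R(D) = exp(−0.000462 × 200) = 0.911740
R(E) = exp(−0.0000730 × 200) = 0.985506
Parallel (A and B): 1 − (1 − 0.960213)(1 − 0.792946) = 0.991762
Parallel (D and E): 1 − (1 − 0.911740)(1 − 0.985506) = 0.998721
Series ([0.991762], C, and [0.998721]): 0.991762 × 0.987598 × 0.998721 = 0.9782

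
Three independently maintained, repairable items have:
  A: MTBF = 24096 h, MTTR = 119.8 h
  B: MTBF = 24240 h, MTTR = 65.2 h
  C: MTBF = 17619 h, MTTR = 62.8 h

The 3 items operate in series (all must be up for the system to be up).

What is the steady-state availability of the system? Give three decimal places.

0.989

A(A) = MTBF/(MTBF+MTTR) = 24096/(24096+119.8) = 0.995053
A(B) = MTBF/(MTBF+MTTR) = 24240/(24240+65.2) = 0.997317
A(C) = MTBF/(MTBF+MTTR) = 17619/(17619+62.8) = 0.996448
Series availability: 0.995053 × 0.997317 × 0.996448 = 0.989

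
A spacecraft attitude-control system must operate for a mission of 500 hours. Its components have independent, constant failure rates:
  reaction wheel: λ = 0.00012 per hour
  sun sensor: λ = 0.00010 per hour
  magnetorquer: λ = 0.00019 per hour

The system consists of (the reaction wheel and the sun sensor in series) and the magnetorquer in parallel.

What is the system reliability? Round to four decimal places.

R(reaction wheel) = exp(−0.00012 × 500) = 0.941765
R(sun sensor) = exp(−0.00010 × 500) = 0.951229
R(magnetorquer) = exp(−0.00019 × 500) = 0.909373
Series (reaction wheel and sun sensor): 0.941765 × 0.951229 = 0.895834
Parallel ([0.895834] and magnetorquer): 1 − (1 − 0.895834)(1 − 0.909373) = 0.9906

0.9906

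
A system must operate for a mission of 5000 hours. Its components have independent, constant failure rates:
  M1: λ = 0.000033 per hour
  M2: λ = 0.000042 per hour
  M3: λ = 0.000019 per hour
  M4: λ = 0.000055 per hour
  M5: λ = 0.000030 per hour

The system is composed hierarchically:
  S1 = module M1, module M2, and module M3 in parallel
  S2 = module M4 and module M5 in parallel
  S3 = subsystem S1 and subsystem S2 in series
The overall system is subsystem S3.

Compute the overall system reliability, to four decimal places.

0.9640

R(M1) = exp(−0.000033 × 5000) = 0.847894
R(M2) = exp(−0.000042 × 5000) = 0.810584
R(M3) = exp(−0.000019 × 5000) = 0.909373
R(M4) = exp(−0.000055 × 5000) = 0.759572
R(M5) = exp(−0.000030 × 5000) = 0.860708
Parallel (M1, M2, and M3): 1 − (1 − 0.847894)(1 − 0.810584)(1 − 0.909373) = 0.997389
Parallel (M4 and M5): 1 − (1 − 0.759572)(1 − 0.860708) = 0.966510
Series ([0.997389] and [0.966510]): 0.997389 × 0.966510 = 0.9640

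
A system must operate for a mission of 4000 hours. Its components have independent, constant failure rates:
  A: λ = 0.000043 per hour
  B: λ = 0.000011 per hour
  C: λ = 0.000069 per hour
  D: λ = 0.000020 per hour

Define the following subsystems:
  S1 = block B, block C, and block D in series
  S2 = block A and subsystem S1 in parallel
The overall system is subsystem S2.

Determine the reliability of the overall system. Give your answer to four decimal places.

0.9479

R(A) = exp(−0.000043 × 4000) = 0.841979
R(B) = exp(−0.000011 × 4000) = 0.956954
R(C) = exp(−0.000069 × 4000) = 0.758813
R(D) = exp(−0.000020 × 4000) = 0.923116
Series (B, C, and D): 0.956954 × 0.758813 × 0.923116 = 0.670320
Parallel (A and [0.670320]): 1 − (1 − 0.841979)(1 − 0.670320) = 0.9479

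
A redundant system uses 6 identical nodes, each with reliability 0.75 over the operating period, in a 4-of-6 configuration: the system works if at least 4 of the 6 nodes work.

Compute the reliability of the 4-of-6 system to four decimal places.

R = Σ_{i=4}^{6} C(6,i) p^i (1−p)^{6−i} with p = 0.75
C(6,4)·0.75^4·0.25^2 = 0.296631
C(6,5)·0.75^5·0.25^1 = 0.355957
C(6,6)·0.75^6·0.25^0 = 0.177979
Sum = 0.8306

0.8306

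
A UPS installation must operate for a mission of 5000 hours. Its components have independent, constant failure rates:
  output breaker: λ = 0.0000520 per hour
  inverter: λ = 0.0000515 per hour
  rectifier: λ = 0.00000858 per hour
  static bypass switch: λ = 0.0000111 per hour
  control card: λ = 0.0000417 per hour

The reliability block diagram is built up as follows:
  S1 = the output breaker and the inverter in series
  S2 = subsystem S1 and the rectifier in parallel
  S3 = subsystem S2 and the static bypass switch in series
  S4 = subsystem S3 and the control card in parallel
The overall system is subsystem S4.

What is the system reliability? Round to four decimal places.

0.9868

R(output breaker) = exp(−0.0000520 × 5000) = 0.771052
R(inverter) = exp(−0.0000515 × 5000) = 0.772982
R(rectifier) = exp(−0.00000858 × 5000) = 0.958007
R(static bypass switch) = exp(−0.0000111 × 5000) = 0.946012
R(control card) = exp(−0.0000417 × 5000) = 0.811801
Series (output breaker and inverter): 0.771052 × 0.772982 = 0.596009
Parallel ([0.596009] and rectifier): 1 − (1 − 0.596009)(1 − 0.958007) = 0.983035
Series ([0.983035] and static bypass switch): 0.983035 × 0.946012 = 0.929963
Parallel ([0.929963] and control card): 1 − (1 − 0.929963)(1 − 0.811801) = 0.9868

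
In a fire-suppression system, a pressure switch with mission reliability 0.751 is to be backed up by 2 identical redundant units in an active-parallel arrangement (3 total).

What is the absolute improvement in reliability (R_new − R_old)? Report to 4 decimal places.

R_before = 0.751
R_after = 1 − (1 − 0.751)^3 = 0.9846
ΔR = 0.9846 − 0.751 = 0.2336

0.2336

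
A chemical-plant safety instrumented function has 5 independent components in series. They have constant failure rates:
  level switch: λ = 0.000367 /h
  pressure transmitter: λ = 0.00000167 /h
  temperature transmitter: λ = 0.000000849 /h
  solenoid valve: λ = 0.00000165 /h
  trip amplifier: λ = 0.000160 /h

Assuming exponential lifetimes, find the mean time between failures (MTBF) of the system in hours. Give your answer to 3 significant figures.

1880

Series of exponential components: λ_sys = Σ λ_i
λ_sys = 0.000367 + 0.00000167 + 0.000000849 + 0.00000165 + 0.000160 = 5.3117e-04 /h
MTBF = 1 / λ_sys = 1880 h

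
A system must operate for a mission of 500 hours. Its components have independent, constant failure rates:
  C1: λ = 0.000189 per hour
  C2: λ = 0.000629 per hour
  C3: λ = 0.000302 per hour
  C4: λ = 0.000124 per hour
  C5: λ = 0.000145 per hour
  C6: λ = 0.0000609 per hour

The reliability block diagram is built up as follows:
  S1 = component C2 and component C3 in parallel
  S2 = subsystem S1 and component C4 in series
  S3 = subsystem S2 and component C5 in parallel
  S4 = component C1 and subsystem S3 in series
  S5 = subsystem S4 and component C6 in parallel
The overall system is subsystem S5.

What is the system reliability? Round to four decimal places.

0.9971

R(C1) = exp(−0.000189 × 500) = 0.909828
R(C2) = exp(−0.000629 × 500) = 0.730154
R(C3) = exp(−0.000302 × 500) = 0.859848
R(C4) = exp(−0.000124 × 500) = 0.939883
R(C5) = exp(−0.000145 × 500) = 0.930066
R(C6) = exp(−0.0000609 × 500) = 0.970009
Parallel (C2 and C3): 1 − (1 − 0.730154)(1 − 0.859848) = 0.962181
Series ([0.962181] and C4): 0.962181 × 0.939883 = 0.904338
Parallel ([0.904338] and C5): 1 − (1 − 0.904338)(1 − 0.930066) = 0.993310
Series (C1 and [0.993310]): 0.909828 × 0.993310 = 0.903741
Parallel ([0.903741] and C6): 1 − (1 − 0.903741)(1 − 0.970009) = 0.9971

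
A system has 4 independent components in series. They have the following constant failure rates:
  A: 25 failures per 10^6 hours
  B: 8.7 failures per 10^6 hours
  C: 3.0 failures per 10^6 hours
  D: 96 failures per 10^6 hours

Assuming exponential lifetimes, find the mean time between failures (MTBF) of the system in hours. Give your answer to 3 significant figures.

Series of exponential components: λ_sys = Σ λ_i
λ_sys = 0.000025 + 0.0000087 + 0.0000030 + 0.000096 = 1.3270e-04 /h
MTBF = 1 / λ_sys = 7540 h

7540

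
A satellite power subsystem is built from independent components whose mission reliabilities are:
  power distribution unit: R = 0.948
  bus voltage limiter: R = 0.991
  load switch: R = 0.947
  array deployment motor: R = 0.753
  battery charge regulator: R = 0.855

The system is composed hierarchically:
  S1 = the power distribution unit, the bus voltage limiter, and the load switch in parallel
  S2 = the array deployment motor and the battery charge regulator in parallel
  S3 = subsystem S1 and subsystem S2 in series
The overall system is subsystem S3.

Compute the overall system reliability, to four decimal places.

0.9642

Parallel (power distribution unit, bus voltage limiter, and load switch): 1 − (1 − 0.948000)(1 − 0.991000)(1 − 0.947000) = 0.999975
Parallel (array deployment motor and battery charge regulator): 1 − (1 − 0.753000)(1 − 0.855000) = 0.964185
Series ([0.999975] and [0.964185]): 0.999975 × 0.964185 = 0.9642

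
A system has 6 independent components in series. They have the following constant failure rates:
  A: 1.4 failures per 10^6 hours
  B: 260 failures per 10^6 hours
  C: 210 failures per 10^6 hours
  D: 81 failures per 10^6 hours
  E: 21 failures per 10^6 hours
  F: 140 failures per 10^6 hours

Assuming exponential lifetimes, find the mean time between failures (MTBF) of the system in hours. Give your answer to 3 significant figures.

1400

Series of exponential components: λ_sys = Σ λ_i
λ_sys = 0.0000014 + 0.00026 + 0.00021 + 0.000081 + 0.000021 + 0.00014 = 7.1340e-04 /h
MTBF = 1 / λ_sys = 1400 h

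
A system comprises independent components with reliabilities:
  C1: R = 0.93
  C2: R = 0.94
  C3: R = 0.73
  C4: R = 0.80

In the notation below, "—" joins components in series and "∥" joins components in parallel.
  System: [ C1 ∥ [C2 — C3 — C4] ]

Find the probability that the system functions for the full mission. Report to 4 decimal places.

0.9684

Series (C2, C3, and C4): 0.940000 × 0.730000 × 0.800000 = 0.548960
Parallel (C1 and [0.548960]): 1 − (1 − 0.930000)(1 − 0.548960) = 0.9684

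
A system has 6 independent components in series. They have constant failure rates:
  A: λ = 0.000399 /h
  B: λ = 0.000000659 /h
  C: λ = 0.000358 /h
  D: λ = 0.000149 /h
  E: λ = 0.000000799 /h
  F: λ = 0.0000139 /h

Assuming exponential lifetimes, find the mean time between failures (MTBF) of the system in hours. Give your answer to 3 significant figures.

Series of exponential components: λ_sys = Σ λ_i
λ_sys = 0.000399 + 0.000000659 + 0.000358 + 0.000149 + 0.000000799 + 0.0000139 = 9.2136e-04 /h
MTBF = 1 / λ_sys = 1090 h

1090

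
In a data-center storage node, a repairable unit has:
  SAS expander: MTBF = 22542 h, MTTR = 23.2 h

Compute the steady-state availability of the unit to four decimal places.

0.9990

A(SAS expander) = MTBF/(MTBF+MTTR) = 22542/(22542+23.2) = 0.9990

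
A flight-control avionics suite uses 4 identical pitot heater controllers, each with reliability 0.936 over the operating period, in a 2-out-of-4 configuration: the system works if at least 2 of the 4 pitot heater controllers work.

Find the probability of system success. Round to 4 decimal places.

0.9990

R = Σ_{i=2}^{4} C(4,i) p^i (1−p)^{4−i} with p = 0.936
C(4,2)·0.936^2·0.064^2 = 0.021531
C(4,3)·0.936^3·0.064^1 = 0.209927
C(4,4)·0.936^4·0.064^0 = 0.767544
Sum = 0.9990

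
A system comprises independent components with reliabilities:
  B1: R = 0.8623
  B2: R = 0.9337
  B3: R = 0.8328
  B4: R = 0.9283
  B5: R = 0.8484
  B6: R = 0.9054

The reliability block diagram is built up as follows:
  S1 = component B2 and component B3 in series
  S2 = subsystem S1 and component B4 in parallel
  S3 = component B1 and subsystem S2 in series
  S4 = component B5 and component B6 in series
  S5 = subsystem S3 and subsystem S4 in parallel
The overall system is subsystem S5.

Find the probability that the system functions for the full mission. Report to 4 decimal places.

0.9649

Series (B2 and B3): 0.933700 × 0.832800 = 0.777585
Parallel ([0.777585] and B4): 1 − (1 − 0.777585)(1 − 0.928300) = 0.984053
Series (B1 and [0.984053]): 0.862300 × 0.984053 = 0.848549
Series (B5 and B6): 0.848400 × 0.905400 = 0.768141
Parallel ([0.848549] and [0.768141]): 1 − (1 − 0.848549)(1 − 0.768141) = 0.9649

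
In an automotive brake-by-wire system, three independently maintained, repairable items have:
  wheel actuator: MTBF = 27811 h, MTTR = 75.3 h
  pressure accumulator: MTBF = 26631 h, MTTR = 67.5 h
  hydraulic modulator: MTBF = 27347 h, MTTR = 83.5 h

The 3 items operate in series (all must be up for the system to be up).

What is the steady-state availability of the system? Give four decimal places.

0.9918

A(wheel actuator) = MTBF/(MTBF+MTTR) = 27811/(27811+75.3) = 0.997300
A(pressure accumulator) = MTBF/(MTBF+MTTR) = 26631/(26631+67.5) = 0.997472
A(hydraulic modulator) = MTBF/(MTBF+MTTR) = 27347/(27347+83.5) = 0.996956
Series availability: 0.997300 × 0.997472 × 0.996956 = 0.9918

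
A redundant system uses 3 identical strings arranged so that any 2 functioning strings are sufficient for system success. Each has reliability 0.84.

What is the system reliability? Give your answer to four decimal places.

R = Σ_{i=2}^{3} C(3,i) p^i (1−p)^{3−i} with p = 0.84
C(3,2)·0.84^2·0.16^1 = 0.338688
C(3,3)·0.84^3·0.16^0 = 0.592704
Sum = 0.9314

0.9314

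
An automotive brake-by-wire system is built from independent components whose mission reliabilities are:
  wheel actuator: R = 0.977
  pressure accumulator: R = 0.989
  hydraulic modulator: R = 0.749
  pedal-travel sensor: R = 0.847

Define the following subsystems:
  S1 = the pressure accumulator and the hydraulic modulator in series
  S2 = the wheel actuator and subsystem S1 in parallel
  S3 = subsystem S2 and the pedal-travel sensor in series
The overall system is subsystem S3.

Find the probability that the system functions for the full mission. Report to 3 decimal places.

Series (pressure accumulator and hydraulic modulator): 0.98900 × 0.74900 = 0.74076
Parallel (wheel actuator and [0.74076]): 1 − (1 − 0.97700)(1 − 0.74076) = 0.99404
Series ([0.99404] and pedal-travel sensor): 0.99404 × 0.84700 = 0.842

0.842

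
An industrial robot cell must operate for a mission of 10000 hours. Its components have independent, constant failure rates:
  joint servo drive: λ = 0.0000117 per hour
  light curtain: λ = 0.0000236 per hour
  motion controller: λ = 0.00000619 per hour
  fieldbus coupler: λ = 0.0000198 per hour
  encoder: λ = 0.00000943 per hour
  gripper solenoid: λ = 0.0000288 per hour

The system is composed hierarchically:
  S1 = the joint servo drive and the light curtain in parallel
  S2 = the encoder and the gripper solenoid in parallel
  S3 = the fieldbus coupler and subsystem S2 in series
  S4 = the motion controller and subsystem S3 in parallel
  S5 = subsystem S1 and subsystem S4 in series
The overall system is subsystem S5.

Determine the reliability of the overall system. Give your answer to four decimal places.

R(joint servo drive) = exp(−0.0000117 × 10000) = 0.889585
R(light curtain) = exp(−0.0000236 × 10000) = 0.789781
R(motion controller) = exp(−0.00000619 × 10000) = 0.939977
R(fieldbus coupler) = exp(−0.0000198 × 10000) = 0.820370
R(encoder) = exp(−0.00000943 × 10000) = 0.910010
R(gripper solenoid) = exp(−0.0000288 × 10000) = 0.749762
Parallel (joint servo drive and light curtain): 1 − (1 − 0.889585)(1 − 0.789781) = 0.976789
Parallel (encoder and gripper solenoid): 1 − (1 − 0.910010)(1 − 0.749762) = 0.977481
Series (fieldbus coupler and [0.977481]): 0.820370 × 0.977481 = 0.801896
Parallel (motion controller and [0.801896]): 1 − (1 − 0.939977)(1 − 0.801896) = 0.988109
Series ([0.976789] and [0.988109]): 0.976789 × 0.988109 = 0.9652

0.9652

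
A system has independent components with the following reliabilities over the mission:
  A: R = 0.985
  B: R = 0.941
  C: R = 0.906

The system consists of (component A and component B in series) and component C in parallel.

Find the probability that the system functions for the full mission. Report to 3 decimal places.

0.993

Series (A and B): 0.98500 × 0.94100 = 0.92689
Parallel ([0.92689] and C): 1 − (1 − 0.92689)(1 − 0.90600) = 0.993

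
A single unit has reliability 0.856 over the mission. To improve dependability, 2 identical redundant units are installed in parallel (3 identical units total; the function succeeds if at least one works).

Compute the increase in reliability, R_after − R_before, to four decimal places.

R_before = 0.856
R_after = 1 − (1 − 0.856)^3 = 0.9970
ΔR = 0.9970 − 0.856 = 0.1410

0.1410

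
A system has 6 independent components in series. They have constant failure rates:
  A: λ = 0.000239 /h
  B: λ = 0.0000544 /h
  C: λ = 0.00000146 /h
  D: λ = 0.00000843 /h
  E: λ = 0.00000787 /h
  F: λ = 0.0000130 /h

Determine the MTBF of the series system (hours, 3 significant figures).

3080

Series of exponential components: λ_sys = Σ λ_i
λ_sys = 0.000239 + 0.0000544 + 0.00000146 + 0.00000843 + 0.00000787 + 0.0000130 = 3.2416e-04 /h
MTBF = 1 / λ_sys = 3080 h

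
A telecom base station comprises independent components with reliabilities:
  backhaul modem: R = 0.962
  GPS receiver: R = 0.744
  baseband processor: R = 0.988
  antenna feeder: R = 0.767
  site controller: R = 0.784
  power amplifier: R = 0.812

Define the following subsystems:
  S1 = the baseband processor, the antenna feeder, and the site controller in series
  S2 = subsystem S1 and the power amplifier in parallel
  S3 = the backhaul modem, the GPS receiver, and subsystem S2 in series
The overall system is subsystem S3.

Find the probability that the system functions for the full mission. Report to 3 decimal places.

0.661

Series (baseband processor, antenna feeder, and site controller): 0.98800 × 0.76700 × 0.78400 = 0.59411
Parallel ([0.59411] and power amplifier): 1 − (1 − 0.59411)(1 − 0.81200) = 0.92369
Series (backhaul modem, GPS receiver, and [0.92369]): 0.96200 × 0.74400 × 0.92369 = 0.661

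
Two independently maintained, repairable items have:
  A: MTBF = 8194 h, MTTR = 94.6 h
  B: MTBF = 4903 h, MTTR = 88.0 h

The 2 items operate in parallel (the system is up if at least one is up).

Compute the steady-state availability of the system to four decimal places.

0.9998

A(A) = MTBF/(MTBF+MTTR) = 8194/(8194+94.6) = 0.988587
A(B) = MTBF/(MTBF+MTTR) = 4903/(4903+88.0) = 0.982368
Parallel availability: 1 − (1 − 0.988587)(1 − 0.982368) = 0.9998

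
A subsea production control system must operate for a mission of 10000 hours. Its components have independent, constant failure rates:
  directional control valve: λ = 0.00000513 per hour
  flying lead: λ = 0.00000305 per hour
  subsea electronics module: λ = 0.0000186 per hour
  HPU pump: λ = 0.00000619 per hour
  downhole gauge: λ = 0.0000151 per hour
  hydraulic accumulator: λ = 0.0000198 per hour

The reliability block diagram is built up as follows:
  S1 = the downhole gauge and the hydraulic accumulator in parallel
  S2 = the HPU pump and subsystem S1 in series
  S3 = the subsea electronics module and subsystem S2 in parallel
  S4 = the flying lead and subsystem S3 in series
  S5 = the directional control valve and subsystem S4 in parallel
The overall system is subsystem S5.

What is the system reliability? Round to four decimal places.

R(directional control valve) = exp(−0.00000513 × 10000) = 0.949994
R(flying lead) = exp(−0.00000305 × 10000) = 0.969960
R(subsea electronics module) = exp(−0.0000186 × 10000) = 0.830274
R(HPU pump) = exp(−0.00000619 × 10000) = 0.939977
R(downhole gauge) = exp(−0.0000151 × 10000) = 0.859848
R(hydraulic accumulator) = exp(−0.0000198 × 10000) = 0.820370
Parallel (downhole gauge and hydraulic accumulator): 1 − (1 − 0.859848)(1 − 0.820370) = 0.974824
Series (HPU pump and [0.974824]): 0.939977 × 0.974824 = 0.916312
Parallel (subsea electronics module and [0.916312]): 1 − (1 − 0.830274)(1 − 0.916312) = 0.985796
Series (flying lead and [0.985796]): 0.969960 × 0.985796 = 0.956183
Parallel (directional control valve and [0.956183]): 1 − (1 − 0.949994)(1 − 0.956183) = 0.9978

0.9978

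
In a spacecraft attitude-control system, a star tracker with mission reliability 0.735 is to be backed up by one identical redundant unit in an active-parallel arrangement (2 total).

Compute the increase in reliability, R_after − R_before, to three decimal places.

R_before = 0.735
R_after = 1 − (1 − 0.735)^2 = 0.930
ΔR = 0.930 − 0.735 = 0.195

0.195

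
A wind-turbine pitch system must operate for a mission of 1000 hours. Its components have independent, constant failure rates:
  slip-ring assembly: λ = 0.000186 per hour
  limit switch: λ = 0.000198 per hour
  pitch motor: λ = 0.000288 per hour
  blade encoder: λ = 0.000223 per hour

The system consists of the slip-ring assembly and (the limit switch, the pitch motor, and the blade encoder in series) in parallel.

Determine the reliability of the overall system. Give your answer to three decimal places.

0.914

R(slip-ring assembly) = exp(−0.000186 × 1000) = 0.83027
R(limit switch) = exp(−0.000198 × 1000) = 0.82037
R(pitch motor) = exp(−0.000288 × 1000) = 0.74976
R(blade encoder) = exp(−0.000223 × 1000) = 0.80011
Series (limit switch, pitch motor, and blade encoder): 0.82037 × 0.74976 × 0.80011 = 0.49213
Parallel (slip-ring assembly and [0.49213]): 1 − (1 − 0.83027)(1 − 0.49213) = 0.914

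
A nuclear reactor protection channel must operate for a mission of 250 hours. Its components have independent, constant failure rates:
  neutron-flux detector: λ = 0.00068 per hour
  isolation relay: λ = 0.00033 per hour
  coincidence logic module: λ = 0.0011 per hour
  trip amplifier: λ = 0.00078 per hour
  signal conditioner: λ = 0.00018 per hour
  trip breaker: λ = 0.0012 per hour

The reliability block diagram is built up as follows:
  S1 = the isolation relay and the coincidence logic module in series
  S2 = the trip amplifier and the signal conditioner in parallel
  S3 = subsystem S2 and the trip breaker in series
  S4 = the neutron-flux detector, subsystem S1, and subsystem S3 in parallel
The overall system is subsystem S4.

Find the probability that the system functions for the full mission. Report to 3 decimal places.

R(neutron-flux detector) = exp(−0.00068 × 250) = 0.84366
R(isolation relay) = exp(−0.00033 × 250) = 0.92081
R(coincidence logic module) = exp(−0.0011 × 250) = 0.75957
R(trip amplifier) = exp(−0.00078 × 250) = 0.82283
R(signal conditioner) = exp(−0.00018 × 250) = 0.95600
R(trip breaker) = exp(−0.0012 × 250) = 0.74082
Series (isolation relay and coincidence logic module): 0.92081 × 0.75957 = 0.69942
Parallel (trip amplifier and signal conditioner): 1 − (1 − 0.82283)(1 − 0.95600) = 0.99220
Series ([0.99220] and trip breaker): 0.99220 × 0.74082 = 0.73504
Parallel (neutron-flux detector, [0.69942], and [0.73504]): 1 − (1 − 0.84366)(1 − 0.69942)(1 − 0.73504) = 0.988

0.988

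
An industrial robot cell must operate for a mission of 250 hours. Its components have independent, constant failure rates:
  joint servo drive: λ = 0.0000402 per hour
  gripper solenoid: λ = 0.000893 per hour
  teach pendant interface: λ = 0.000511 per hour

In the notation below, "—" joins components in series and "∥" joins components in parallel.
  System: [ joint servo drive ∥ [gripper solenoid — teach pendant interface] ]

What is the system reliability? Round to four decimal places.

R(joint servo drive) = exp(−0.0000402 × 250) = 0.990000
R(gripper solenoid) = exp(−0.000893 × 250) = 0.799915
R(teach pendant interface) = exp(−0.000511 × 250) = 0.880073
Series (gripper solenoid and teach pendant interface): 0.799915 × 0.880073 = 0.703984
Parallel (joint servo drive and [0.703984]): 1 − (1 − 0.990000)(1 − 0.703984) = 0.9970

0.9970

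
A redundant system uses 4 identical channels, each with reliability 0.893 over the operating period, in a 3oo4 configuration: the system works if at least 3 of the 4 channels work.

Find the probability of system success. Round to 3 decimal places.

0.941

R = Σ_{i=3}^{4} C(4,i) p^i (1−p)^{4−i} with p = 0.893
C(4,3)·0.893^3·0.107^1 = 0.30479
C(4,4)·0.893^4·0.107^0 = 0.63592
Sum = 0.941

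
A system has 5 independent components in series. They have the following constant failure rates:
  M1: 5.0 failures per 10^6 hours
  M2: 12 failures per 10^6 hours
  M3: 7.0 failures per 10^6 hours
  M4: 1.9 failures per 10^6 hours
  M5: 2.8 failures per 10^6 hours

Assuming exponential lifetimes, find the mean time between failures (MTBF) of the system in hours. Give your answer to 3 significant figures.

Series of exponential components: λ_sys = Σ λ_i
λ_sys = 0.0000050 + 0.000012 + 0.0000070 + 0.0000019 + 0.0000028 = 2.8700e-05 /h
MTBF = 1 / λ_sys = 34800 h

34800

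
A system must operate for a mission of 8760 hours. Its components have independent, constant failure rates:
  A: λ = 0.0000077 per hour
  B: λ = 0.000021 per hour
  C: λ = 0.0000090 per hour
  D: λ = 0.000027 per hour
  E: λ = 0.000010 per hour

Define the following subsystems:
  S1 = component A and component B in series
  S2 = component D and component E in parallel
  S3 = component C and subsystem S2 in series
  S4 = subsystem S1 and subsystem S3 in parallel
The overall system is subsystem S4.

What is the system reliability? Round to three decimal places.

R(A) = exp(−0.0000077 × 8760) = 0.93477
R(B) = exp(−0.000021 × 8760) = 0.83197
R(C) = exp(−0.0000090 × 8760) = 0.92419
R(D) = exp(−0.000027 × 8760) = 0.78937
R(E) = exp(−0.000010 × 8760) = 0.91613
Series (A and B): 0.93477 × 0.83197 = 0.77770
Parallel (D and E): 1 − (1 − 0.78937)(1 − 0.91613) = 0.98233
Series (C and [0.98233]): 0.92419 × 0.98233 = 0.90786
Parallel ([0.77770] and [0.90786]): 1 − (1 − 0.77770)(1 − 0.90786) = 0.980

0.980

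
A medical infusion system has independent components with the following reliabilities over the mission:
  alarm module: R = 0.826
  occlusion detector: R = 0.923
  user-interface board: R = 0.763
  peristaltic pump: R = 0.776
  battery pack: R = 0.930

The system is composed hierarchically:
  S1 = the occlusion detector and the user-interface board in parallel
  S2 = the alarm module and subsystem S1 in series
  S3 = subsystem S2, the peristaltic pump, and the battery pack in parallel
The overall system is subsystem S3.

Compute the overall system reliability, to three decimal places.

Parallel (occlusion detector and user-interface board): 1 − (1 − 0.92300)(1 − 0.76300) = 0.98175
Series (alarm module and [0.98175]): 0.82600 × 0.98175 = 0.81093
Parallel ([0.81093], peristaltic pump, and battery pack): 1 − (1 − 0.81093)(1 − 0.77600)(1 − 0.93000) = 0.997

0.997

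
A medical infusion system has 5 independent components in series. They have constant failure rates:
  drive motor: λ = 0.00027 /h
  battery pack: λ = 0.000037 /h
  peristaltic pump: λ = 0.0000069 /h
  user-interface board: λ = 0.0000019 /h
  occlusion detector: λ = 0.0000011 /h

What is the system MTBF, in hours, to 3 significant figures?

3160

Series of exponential components: λ_sys = Σ λ_i
λ_sys = 0.00027 + 0.000037 + 0.0000069 + 0.0000019 + 0.0000011 = 3.1690e-04 /h
MTBF = 1 / λ_sys = 3160 h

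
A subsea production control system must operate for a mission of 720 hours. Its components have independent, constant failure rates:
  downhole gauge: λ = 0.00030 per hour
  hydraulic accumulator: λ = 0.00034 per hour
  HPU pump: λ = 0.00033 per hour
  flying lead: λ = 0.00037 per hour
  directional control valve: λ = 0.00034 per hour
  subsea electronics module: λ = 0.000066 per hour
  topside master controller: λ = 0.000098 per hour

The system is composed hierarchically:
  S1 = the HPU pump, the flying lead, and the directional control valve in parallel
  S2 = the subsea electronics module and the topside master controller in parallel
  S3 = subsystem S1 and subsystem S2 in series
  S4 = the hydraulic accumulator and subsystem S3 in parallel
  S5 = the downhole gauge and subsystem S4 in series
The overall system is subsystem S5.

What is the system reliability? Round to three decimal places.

0.803

R(downhole gauge) = exp(−0.00030 × 720) = 0.80574
R(hydraulic accumulator) = exp(−0.00034 × 720) = 0.78286
R(HPU pump) = exp(−0.00033 × 720) = 0.78852
R(flying lead) = exp(−0.00037 × 720) = 0.76613
R(directional control valve) = exp(−0.00034 × 720) = 0.78286
R(subsea electronics module) = exp(−0.000066 × 720) = 0.95359
R(topside master controller) = exp(−0.000098 × 720) = 0.93187
Parallel (HPU pump, flying lead, and directional control valve): 1 − (1 − 0.78852)(1 − 0.76613)(1 − 0.78286) = 0.98926
Parallel (subsea electronics module and topside master controller): 1 − (1 − 0.95359)(1 − 0.93187) = 0.99684
Series ([0.98926] and [0.99684]): 0.98926 × 0.99684 = 0.98613
Parallel (hydraulic accumulator and [0.98613]): 1 − (1 − 0.78286)(1 − 0.98613) = 0.99699
Series (downhole gauge and [0.99699]): 0.80574 × 0.99699 = 0.803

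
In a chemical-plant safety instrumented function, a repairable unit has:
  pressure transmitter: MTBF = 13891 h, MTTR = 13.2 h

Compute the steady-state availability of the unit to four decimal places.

A(pressure transmitter) = MTBF/(MTBF+MTTR) = 13891/(13891+13.2) = 0.9991

0.9991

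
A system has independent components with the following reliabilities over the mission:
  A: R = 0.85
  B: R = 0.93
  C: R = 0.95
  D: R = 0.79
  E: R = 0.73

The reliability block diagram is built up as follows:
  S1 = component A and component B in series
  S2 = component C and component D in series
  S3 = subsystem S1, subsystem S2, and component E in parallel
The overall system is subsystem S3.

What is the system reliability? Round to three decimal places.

0.986

Series (A and B): 0.85000 × 0.93000 = 0.79050
Series (C and D): 0.95000 × 0.79000 = 0.75050
Parallel ([0.79050], [0.75050], and E): 1 − (1 − 0.79050)(1 − 0.75050)(1 − 0.73000) = 0.986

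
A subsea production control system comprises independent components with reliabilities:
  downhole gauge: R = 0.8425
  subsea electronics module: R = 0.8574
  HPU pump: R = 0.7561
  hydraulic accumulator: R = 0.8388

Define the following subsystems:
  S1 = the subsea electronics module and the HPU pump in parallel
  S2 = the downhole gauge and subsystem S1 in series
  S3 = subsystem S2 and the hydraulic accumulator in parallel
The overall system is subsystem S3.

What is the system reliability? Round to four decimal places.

0.9699

Parallel (subsea electronics module and HPU pump): 1 − (1 − 0.857400)(1 − 0.756100) = 0.965220
Series (downhole gauge and [0.965220]): 0.842500 × 0.965220 = 0.813198
Parallel ([0.813198] and hydraulic accumulator): 1 − (1 − 0.813198)(1 − 0.838800) = 0.9699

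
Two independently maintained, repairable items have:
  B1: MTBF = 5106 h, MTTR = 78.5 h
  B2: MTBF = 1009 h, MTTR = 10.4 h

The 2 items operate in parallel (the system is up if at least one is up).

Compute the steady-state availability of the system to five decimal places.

0.99985

A(B1) = MTBF/(MTBF+MTTR) = 5106/(5106+78.5) = 0.984859
A(B2) = MTBF/(MTBF+MTTR) = 1009/(1009+10.4) = 0.989798
Parallel availability: 1 − (1 − 0.984859)(1 − 0.989798) = 0.99985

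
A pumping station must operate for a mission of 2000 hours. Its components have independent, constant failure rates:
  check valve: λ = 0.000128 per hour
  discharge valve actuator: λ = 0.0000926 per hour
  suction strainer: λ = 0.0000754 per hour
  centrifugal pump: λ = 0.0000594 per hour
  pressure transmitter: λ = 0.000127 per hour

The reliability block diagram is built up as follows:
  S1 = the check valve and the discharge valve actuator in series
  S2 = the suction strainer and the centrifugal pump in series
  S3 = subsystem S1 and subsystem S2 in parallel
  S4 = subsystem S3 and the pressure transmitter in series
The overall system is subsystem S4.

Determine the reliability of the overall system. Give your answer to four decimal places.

R(check valve) = exp(−0.000128 × 2000) = 0.774142
R(discharge valve actuator) = exp(−0.0000926 × 2000) = 0.830938
R(suction strainer) = exp(−0.0000754 × 2000) = 0.860020
R(centrifugal pump) = exp(−0.0000594 × 2000) = 0.887985
R(pressure transmitter) = exp(−0.000127 × 2000) = 0.775692
Series (check valve and discharge valve actuator): 0.774142 × 0.830938 = 0.643264
Series (suction strainer and centrifugal pump): 0.860020 × 0.887985 = 0.763685
Parallel ([0.643264] and [0.763685]): 1 − (1 − 0.643264)(1 − 0.763685) = 0.915698
Series ([0.915698] and pressure transmitter): 0.915698 × 0.775692 = 0.7103

0.7103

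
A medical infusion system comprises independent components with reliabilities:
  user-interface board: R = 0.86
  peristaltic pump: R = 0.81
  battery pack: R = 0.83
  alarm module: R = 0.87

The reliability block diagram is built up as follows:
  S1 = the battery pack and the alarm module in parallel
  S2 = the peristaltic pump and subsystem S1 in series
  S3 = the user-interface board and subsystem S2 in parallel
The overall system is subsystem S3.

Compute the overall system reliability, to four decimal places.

0.9709

Parallel (battery pack and alarm module): 1 − (1 − 0.830000)(1 − 0.870000) = 0.977900
Series (peristaltic pump and [0.977900]): 0.810000 × 0.977900 = 0.792099
Parallel (user-interface board and [0.792099]): 1 − (1 − 0.860000)(1 − 0.792099) = 0.9709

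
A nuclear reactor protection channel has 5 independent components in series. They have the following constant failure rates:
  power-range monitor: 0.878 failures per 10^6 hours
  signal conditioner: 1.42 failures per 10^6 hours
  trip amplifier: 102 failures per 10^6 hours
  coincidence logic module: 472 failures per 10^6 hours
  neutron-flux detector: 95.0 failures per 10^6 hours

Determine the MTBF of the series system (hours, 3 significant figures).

Series of exponential components: λ_sys = Σ λ_i
λ_sys = 0.000000878 + 0.00000142 + 0.000102 + 0.000472 + 0.0000950 = 6.7130e-04 /h
MTBF = 1 / λ_sys = 1490 h

1490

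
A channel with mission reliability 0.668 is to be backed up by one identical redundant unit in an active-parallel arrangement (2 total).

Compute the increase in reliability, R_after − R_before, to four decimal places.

0.2218

R_before = 0.668
R_after = 1 − (1 − 0.668)^2 = 0.8898
ΔR = 0.8898 − 0.668 = 0.2218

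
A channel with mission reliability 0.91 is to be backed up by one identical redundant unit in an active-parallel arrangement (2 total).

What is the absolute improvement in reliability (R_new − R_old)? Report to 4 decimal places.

R_before = 0.91
R_after = 1 − (1 − 0.91)^2 = 0.9919
ΔR = 0.9919 − 0.91 = 0.0819

0.0819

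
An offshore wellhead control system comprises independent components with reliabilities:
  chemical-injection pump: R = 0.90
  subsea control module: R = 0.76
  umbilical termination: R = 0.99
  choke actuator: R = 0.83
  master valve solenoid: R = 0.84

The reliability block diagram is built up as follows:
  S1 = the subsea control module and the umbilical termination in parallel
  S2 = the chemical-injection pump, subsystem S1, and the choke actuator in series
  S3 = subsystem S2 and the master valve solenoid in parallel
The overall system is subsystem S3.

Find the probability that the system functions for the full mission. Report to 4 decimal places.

Parallel (subsea control module and umbilical termination): 1 − (1 − 0.760000)(1 − 0.990000) = 0.997600
Series (chemical-injection pump, [0.997600], and choke actuator): 0.900000 × 0.997600 × 0.830000 = 0.745207
Parallel ([0.745207] and master valve solenoid): 1 − (1 − 0.745207)(1 − 0.840000) = 0.9592

0.9592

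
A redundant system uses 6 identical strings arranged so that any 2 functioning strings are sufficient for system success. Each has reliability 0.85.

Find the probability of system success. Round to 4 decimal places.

0.9996

R = Σ_{i=2}^{6} C(6,i) p^i (1−p)^{6−i} with p = 0.85
C(6,2)·0.85^2·0.15^4 = 0.005486
C(6,3)·0.85^3·0.15^3 = 0.041453
C(6,4)·0.85^4·0.15^2 = 0.176177
C(6,5)·0.85^5·0.15^1 = 0.399335
C(6,6)·0.85^6·0.15^0 = 0.377150
Sum = 0.9996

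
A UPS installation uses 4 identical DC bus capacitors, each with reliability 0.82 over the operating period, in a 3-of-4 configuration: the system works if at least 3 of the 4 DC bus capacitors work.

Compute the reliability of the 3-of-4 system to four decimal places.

0.8491

R = Σ_{i=3}^{4} C(4,i) p^i (1−p)^{4−i} with p = 0.82
C(4,3)·0.82^3·0.18^1 = 0.396985
C(4,4)·0.82^4·0.18^0 = 0.452122
Sum = 0.8491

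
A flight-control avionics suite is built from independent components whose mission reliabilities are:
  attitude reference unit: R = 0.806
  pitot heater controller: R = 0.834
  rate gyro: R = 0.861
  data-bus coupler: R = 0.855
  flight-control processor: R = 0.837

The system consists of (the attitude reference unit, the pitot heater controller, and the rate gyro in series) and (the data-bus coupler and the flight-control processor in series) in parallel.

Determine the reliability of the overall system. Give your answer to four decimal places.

0.8802

Series (attitude reference unit, pitot heater controller, and rate gyro): 0.806000 × 0.834000 × 0.861000 = 0.578768
Series (data-bus coupler and flight-control processor): 0.855000 × 0.837000 = 0.715635
Parallel ([0.578768] and [0.715635]): 1 − (1 − 0.578768)(1 − 0.715635) = 0.8802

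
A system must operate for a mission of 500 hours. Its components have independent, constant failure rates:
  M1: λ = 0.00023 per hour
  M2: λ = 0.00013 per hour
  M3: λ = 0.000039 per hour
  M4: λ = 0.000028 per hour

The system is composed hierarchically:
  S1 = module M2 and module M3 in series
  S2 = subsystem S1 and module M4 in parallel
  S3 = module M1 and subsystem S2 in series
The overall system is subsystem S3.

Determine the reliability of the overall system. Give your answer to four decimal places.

R(M1) = exp(−0.00023 × 500) = 0.891366
R(M2) = exp(−0.00013 × 500) = 0.937067
R(M3) = exp(−0.000039 × 500) = 0.980689
R(M4) = exp(−0.000028 × 500) = 0.986098
Series (M2 and M3): 0.937067 × 0.980689 = 0.918971
Parallel ([0.918971] and M4): 1 − (1 − 0.918971)(1 − 0.986098) = 0.998874
Series (M1 and [0.998874]): 0.891366 × 0.998874 = 0.8904

0.8904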